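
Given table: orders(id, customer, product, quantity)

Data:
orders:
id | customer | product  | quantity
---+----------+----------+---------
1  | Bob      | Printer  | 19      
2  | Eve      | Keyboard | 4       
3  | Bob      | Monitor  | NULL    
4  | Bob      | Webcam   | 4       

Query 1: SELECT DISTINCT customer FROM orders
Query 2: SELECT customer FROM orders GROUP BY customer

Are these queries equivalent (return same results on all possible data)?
Yes, equivalent

Both queries return: [('Bob',), ('Eve',)]

Reason: Both get unique customers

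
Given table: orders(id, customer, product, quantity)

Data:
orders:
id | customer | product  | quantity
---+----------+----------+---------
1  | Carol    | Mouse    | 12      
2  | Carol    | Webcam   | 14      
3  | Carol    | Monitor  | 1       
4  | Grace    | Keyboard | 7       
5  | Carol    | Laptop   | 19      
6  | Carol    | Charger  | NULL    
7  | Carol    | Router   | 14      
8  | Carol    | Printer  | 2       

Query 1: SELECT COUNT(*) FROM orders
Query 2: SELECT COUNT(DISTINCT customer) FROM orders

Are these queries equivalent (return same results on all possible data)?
No, not equivalent

Query 1 returns: [(8,)]
Query 2 returns: [(2,)]

Reason: COUNT(*) counts rows, COUNT(DISTINCT customer) counts unique customers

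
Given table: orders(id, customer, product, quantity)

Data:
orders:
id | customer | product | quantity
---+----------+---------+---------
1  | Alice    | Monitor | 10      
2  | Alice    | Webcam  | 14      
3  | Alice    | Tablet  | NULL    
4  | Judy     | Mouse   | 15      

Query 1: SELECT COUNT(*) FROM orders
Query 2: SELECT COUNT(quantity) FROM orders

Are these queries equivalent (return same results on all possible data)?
No, not equivalent

Query 1 returns: [(4,)]
Query 2 returns: [(3,)]

Reason: COUNT(*) includes NULLs, COUNT(column) excludes them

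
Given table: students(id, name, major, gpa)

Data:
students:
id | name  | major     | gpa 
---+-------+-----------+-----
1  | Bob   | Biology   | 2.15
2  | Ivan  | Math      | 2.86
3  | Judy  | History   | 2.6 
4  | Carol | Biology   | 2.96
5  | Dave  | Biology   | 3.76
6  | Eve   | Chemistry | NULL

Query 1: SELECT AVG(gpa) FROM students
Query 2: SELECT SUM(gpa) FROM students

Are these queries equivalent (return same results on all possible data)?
No, not equivalent

Query 1 returns: [(2.866,)]
Query 2 returns: [(14.33,)]

Reason: AVG vs SUM give different aggregate values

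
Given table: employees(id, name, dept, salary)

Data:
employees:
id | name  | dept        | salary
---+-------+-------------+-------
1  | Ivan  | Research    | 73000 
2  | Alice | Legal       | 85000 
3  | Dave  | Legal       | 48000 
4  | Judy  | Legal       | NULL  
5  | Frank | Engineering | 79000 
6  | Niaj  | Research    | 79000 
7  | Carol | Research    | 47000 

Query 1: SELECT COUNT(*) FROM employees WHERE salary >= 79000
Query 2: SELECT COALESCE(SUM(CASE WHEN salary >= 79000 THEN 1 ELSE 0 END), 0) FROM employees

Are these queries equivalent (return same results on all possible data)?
Yes, equivalent

Both queries return: [(3,)]

Reason: COUNT with WHERE vs conditional SUM (COALESCE handles empty-table NULL)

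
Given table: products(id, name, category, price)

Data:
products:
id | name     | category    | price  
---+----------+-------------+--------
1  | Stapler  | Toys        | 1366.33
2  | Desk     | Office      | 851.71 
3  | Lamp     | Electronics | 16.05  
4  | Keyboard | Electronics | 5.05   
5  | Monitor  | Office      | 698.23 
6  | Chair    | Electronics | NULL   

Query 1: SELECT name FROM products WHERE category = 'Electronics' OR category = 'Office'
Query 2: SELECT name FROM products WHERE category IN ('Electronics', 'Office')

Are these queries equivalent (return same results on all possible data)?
Yes, equivalent

Both queries return: [('Chair',), ('Desk',), ('Keyboard',), ('Lamp',), ('Monitor',)]

Reason: OR vs IN are equivalent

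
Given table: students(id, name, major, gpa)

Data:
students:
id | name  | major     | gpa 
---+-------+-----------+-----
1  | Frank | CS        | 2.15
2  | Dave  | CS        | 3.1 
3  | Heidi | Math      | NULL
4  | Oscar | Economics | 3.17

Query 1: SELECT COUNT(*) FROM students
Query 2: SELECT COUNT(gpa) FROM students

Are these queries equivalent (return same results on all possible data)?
No, not equivalent

Query 1 returns: [(4,)]
Query 2 returns: [(3,)]

Reason: COUNT(*) includes NULLs, COUNT(column) excludes them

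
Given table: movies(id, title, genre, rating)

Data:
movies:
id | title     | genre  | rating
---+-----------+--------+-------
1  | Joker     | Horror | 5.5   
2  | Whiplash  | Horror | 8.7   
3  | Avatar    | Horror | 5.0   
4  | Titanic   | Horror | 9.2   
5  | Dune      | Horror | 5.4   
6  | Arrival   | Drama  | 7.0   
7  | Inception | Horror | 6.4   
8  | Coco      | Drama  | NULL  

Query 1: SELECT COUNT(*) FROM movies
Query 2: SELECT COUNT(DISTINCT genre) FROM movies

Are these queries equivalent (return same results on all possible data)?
No, not equivalent

Query 1 returns: [(8,)]
Query 2 returns: [(2,)]

Reason: COUNT(*) counts rows, COUNT(DISTINCT genre) counts unique genres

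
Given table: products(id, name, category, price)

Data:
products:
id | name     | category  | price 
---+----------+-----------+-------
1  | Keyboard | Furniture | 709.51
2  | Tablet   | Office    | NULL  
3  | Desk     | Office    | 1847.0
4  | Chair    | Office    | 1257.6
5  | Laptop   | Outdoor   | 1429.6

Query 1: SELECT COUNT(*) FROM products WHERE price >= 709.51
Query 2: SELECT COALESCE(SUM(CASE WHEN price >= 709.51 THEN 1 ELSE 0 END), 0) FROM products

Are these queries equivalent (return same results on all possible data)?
Yes, equivalent

Both queries return: [(4,)]

Reason: COUNT with WHERE vs conditional SUM (COALESCE handles empty-table NULL)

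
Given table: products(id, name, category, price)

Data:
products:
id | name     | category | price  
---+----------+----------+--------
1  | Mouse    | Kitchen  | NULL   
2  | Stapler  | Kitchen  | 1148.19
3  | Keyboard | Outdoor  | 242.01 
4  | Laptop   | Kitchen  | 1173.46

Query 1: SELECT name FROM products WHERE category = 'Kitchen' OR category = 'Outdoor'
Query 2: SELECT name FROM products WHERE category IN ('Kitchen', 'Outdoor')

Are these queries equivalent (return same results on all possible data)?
Yes, equivalent

Both queries return: [('Keyboard',), ('Laptop',), ('Mouse',), ('Stapler',)]

Reason: OR vs IN are equivalent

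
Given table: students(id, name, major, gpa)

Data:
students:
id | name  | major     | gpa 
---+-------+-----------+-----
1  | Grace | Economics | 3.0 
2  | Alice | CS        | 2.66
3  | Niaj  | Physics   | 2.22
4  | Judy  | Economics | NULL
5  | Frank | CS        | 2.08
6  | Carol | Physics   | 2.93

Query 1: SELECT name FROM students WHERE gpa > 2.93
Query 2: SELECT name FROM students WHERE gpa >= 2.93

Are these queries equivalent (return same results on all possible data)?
No, not equivalent

Query 1 returns: [('Grace',)]
Query 2 returns: [('Grace',), ('Carol',)]

Reason: > vs >= gives different results when gpa = 2.93 exists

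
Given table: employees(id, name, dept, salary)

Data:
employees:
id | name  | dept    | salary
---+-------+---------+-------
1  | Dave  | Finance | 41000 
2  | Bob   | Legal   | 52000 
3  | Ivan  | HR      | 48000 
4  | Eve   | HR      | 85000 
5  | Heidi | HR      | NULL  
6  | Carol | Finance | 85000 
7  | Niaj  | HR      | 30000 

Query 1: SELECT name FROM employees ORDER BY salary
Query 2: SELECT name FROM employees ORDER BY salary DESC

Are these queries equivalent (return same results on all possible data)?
No, not equivalent

Query 1 returns: [('Heidi',), ('Niaj',), ('Dave',), ('Ivan',), ('Bob',), ('Eve',), ('Carol',)]
Query 2 returns: [('Eve',), ('Carol',), ('Bob',), ('Ivan',), ('Dave',), ('Niaj',), ('Heidi',)]

Reason: ASC vs DESC gives opposite ordering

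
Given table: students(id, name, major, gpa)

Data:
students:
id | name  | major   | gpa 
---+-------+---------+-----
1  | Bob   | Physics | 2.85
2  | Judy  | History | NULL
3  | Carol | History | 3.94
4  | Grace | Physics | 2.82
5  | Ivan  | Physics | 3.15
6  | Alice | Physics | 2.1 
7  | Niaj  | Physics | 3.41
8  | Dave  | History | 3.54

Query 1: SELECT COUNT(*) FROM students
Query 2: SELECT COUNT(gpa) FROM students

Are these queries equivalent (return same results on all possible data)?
No, not equivalent

Query 1 returns: [(8,)]
Query 2 returns: [(7,)]

Reason: COUNT(*) includes NULLs, COUNT(column) excludes them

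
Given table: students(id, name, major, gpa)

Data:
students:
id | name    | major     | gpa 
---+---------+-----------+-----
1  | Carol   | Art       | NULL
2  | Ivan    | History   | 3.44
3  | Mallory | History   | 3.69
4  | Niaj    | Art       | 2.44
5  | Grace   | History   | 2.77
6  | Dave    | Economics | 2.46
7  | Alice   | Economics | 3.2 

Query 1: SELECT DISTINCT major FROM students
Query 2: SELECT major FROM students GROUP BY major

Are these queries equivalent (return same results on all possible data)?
Yes, equivalent

Both queries return: [('Art',), ('Economics',), ('History',)]

Reason: Both get unique majors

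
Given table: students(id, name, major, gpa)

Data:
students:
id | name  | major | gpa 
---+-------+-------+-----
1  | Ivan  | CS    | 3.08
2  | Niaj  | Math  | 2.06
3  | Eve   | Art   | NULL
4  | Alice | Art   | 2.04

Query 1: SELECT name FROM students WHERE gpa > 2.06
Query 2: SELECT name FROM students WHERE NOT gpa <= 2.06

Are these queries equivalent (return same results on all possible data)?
Yes, equivalent

Both queries return: [('Ivan',)]

Reason: Both filter gpa > 2.06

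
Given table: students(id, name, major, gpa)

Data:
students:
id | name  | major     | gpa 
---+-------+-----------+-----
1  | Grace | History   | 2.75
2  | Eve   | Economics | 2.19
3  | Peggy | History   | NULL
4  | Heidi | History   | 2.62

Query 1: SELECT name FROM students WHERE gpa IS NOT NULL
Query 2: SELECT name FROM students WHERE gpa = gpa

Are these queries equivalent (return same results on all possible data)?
Yes, equivalent

Both queries return: [('Eve',), ('Grace',), ('Heidi',)]

Reason: IS NOT NULL vs self-equality (both exclude NULLs)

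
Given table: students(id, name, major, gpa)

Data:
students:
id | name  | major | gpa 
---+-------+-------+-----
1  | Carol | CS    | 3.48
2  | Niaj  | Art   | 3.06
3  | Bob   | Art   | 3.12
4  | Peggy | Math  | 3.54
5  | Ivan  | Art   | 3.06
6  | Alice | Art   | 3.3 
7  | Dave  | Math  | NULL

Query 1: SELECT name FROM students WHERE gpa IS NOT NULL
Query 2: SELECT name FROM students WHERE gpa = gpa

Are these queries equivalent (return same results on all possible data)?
Yes, equivalent

Both queries return: [('Alice',), ('Bob',), ('Carol',), ('Ivan',), ('Niaj',), ('Peggy',)]

Reason: IS NOT NULL vs self-equality (both exclude NULLs)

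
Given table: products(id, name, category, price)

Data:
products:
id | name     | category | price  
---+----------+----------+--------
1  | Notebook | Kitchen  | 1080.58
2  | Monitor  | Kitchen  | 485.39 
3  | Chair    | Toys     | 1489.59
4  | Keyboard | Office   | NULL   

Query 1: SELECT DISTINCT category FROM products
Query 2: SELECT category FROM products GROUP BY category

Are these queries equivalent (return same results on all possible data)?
Yes, equivalent

Both queries return: [('Kitchen',), ('Office',), ('Toys',)]

Reason: Both get unique categorys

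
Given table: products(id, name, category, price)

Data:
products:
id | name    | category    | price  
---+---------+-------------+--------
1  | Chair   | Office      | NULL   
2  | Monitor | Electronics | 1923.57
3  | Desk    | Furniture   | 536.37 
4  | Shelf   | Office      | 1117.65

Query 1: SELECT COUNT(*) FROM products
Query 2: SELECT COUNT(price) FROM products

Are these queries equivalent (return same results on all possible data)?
No, not equivalent

Query 1 returns: [(4,)]
Query 2 returns: [(3,)]

Reason: COUNT(*) includes NULLs, COUNT(column) excludes them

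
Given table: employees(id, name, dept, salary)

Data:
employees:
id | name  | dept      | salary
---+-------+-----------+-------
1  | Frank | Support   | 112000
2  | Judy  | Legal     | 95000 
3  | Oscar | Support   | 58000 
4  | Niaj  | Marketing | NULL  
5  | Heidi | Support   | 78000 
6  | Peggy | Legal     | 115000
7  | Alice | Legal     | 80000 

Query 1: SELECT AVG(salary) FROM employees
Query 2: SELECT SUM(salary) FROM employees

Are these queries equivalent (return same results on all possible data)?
No, not equivalent

Query 1 returns: [(89666.66666666667,)]
Query 2 returns: [(538000,)]

Reason: AVG vs SUM give different aggregate values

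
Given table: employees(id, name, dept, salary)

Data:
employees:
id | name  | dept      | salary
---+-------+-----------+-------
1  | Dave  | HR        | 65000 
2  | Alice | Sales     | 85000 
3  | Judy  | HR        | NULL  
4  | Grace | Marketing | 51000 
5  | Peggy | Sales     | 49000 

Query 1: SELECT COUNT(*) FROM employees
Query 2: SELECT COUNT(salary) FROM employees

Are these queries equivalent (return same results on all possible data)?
No, not equivalent

Query 1 returns: [(5,)]
Query 2 returns: [(4,)]

Reason: COUNT(*) includes NULLs, COUNT(column) excludes them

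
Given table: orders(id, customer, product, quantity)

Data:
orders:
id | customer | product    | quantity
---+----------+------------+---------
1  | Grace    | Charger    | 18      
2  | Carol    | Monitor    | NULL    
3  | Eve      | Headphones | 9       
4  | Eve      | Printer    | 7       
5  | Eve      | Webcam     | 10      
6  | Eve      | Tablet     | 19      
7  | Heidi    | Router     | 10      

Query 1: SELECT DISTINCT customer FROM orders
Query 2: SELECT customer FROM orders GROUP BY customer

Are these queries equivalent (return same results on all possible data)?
Yes, equivalent

Both queries return: [('Carol',), ('Eve',), ('Grace',), ('Heidi',)]

Reason: Both get unique customers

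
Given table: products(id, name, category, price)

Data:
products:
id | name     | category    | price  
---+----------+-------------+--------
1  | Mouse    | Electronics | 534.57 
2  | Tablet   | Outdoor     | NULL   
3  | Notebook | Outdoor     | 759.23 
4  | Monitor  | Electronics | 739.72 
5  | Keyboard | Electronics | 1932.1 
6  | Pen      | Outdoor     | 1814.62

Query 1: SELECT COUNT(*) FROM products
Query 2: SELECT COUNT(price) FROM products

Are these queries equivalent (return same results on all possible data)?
No, not equivalent

Query 1 returns: [(6,)]
Query 2 returns: [(5,)]

Reason: COUNT(*) includes NULLs, COUNT(column) excludes them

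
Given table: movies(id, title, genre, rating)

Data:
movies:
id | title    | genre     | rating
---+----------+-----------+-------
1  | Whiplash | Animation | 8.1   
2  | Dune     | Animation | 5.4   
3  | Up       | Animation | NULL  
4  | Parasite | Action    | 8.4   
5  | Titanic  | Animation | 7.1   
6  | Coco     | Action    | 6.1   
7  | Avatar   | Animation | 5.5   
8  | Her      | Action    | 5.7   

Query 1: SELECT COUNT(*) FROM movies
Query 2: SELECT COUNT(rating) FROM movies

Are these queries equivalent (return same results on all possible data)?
No, not equivalent

Query 1 returns: [(8,)]
Query 2 returns: [(7,)]

Reason: COUNT(*) includes NULLs, COUNT(column) excludes them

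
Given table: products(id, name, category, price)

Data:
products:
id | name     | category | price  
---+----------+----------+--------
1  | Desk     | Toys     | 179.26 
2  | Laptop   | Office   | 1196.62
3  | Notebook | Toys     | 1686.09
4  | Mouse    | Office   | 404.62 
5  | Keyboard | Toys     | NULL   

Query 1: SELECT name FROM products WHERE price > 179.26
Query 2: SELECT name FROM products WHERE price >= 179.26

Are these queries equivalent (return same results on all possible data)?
No, not equivalent

Query 1 returns: [('Laptop',), ('Notebook',), ('Mouse',)]
Query 2 returns: [('Desk',), ('Laptop',), ('Notebook',), ('Mouse',)]

Reason: > vs >= gives different results when price = 179.26 exists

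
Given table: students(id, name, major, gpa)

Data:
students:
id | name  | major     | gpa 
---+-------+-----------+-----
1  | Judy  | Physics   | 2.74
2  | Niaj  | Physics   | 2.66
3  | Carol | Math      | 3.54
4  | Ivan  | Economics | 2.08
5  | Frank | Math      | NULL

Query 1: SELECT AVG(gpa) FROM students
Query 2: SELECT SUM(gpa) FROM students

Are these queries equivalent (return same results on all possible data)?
No, not equivalent

Query 1 returns: [(2.755,)]
Query 2 returns: [(11.02,)]

Reason: AVG vs SUM give different aggregate values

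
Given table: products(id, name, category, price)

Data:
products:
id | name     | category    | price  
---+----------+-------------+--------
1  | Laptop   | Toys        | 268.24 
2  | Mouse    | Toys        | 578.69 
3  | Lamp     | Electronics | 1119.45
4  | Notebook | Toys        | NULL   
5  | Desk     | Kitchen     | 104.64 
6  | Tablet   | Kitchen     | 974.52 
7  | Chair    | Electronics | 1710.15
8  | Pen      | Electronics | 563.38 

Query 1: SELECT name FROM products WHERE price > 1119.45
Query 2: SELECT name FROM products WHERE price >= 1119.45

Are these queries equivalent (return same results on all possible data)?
No, not equivalent

Query 1 returns: [('Chair',)]
Query 2 returns: [('Lamp',), ('Chair',)]

Reason: > vs >= gives different results when price = 1119.45 exists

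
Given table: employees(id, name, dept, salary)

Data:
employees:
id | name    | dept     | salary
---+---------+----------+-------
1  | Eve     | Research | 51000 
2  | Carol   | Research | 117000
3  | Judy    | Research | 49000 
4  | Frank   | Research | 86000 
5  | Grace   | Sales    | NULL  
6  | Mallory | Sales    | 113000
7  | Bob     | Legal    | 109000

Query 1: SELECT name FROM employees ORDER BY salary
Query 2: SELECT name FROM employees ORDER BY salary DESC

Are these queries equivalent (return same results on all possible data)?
No, not equivalent

Query 1 returns: [('Grace',), ('Judy',), ('Eve',), ('Frank',), ('Bob',), ('Mallory',), ('Carol',)]
Query 2 returns: [('Carol',), ('Mallory',), ('Bob',), ('Frank',), ('Eve',), ('Judy',), ('Grace',)]

Reason: ASC vs DESC gives opposite ordering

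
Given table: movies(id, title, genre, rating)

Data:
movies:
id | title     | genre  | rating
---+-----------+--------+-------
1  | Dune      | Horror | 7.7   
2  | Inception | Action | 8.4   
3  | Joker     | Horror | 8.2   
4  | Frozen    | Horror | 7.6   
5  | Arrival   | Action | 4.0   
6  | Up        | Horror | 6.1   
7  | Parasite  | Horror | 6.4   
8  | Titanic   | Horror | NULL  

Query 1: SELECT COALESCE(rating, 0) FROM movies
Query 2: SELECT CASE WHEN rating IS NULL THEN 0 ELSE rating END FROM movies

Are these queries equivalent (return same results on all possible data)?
Yes, equivalent

Both queries return: [(0,), (4.0,), (6.1,), (6.4,), (7.6,), (7.7,), (8.2,), (8.4,)]

Reason: COALESCE vs CASE for NULL handling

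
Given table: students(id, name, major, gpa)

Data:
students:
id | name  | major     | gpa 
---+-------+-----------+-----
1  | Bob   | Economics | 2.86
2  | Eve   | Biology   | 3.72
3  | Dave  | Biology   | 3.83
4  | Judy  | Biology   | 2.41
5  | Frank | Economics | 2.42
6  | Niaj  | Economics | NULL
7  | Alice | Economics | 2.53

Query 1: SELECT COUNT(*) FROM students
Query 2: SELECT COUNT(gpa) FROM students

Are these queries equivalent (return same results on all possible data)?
No, not equivalent

Query 1 returns: [(7,)]
Query 2 returns: [(6,)]

Reason: COUNT(*) includes NULLs, COUNT(column) excludes them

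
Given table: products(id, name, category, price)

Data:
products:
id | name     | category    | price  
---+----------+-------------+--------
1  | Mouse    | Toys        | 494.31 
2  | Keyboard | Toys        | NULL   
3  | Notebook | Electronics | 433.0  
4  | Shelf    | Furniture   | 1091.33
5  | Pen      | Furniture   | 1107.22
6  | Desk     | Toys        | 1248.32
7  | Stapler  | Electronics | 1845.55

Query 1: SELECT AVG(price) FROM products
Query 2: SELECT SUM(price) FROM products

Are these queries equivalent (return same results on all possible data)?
No, not equivalent

Query 1 returns: [(1036.6216666666667,)]
Query 2 returns: [(6219.73,)]

Reason: AVG vs SUM give different aggregate values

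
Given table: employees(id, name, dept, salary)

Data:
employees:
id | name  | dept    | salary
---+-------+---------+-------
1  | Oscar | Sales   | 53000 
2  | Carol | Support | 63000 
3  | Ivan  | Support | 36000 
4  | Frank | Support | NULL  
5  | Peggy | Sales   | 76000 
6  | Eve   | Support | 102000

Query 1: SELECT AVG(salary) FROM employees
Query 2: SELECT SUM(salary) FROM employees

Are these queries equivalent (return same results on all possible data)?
No, not equivalent

Query 1 returns: [(66000.0,)]
Query 2 returns: [(330000,)]

Reason: AVG vs SUM give different aggregate values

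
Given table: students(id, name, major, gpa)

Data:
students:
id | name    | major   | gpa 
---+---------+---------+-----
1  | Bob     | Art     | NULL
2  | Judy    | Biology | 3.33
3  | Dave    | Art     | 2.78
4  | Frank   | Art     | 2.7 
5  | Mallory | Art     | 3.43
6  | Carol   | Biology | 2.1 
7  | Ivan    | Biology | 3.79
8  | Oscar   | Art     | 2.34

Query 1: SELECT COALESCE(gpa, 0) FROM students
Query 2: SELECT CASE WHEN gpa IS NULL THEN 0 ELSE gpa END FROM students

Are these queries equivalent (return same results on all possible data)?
Yes, equivalent

Both queries return: [(0,), (2.1,), (2.34,), (2.7,), (2.78,), (3.33,), (3.43,), (3.79,)]

Reason: COALESCE vs CASE for NULL handling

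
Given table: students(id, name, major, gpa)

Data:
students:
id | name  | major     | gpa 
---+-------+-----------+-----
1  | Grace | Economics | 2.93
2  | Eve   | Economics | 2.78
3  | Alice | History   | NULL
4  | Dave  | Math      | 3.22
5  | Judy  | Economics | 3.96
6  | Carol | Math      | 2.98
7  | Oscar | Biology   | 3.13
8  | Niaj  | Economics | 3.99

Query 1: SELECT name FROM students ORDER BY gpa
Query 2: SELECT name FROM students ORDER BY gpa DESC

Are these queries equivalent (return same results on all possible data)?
No, not equivalent

Query 1 returns: [('Alice',), ('Eve',), ('Grace',), ('Carol',), ('Oscar',), ('Dave',), ('Judy',), ('Niaj',)]
Query 2 returns: [('Niaj',), ('Judy',), ('Dave',), ('Oscar',), ('Carol',), ('Grace',), ('Eve',), ('Alice',)]

Reason: ASC vs DESC gives opposite ordering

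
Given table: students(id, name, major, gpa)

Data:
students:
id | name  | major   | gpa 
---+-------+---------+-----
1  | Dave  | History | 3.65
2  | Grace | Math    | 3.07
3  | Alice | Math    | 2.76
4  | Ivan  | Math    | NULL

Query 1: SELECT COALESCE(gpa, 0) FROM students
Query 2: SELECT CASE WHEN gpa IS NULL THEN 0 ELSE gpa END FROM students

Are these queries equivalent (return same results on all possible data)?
Yes, equivalent

Both queries return: [(0,), (2.76,), (3.07,), (3.65,)]

Reason: COALESCE vs CASE for NULL handling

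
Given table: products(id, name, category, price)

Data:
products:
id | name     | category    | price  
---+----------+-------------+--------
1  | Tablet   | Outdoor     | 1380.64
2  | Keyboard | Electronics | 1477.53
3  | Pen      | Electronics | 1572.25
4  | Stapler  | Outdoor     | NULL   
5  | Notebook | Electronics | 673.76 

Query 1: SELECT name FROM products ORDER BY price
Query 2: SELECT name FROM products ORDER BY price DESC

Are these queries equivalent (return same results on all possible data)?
No, not equivalent

Query 1 returns: [('Stapler',), ('Notebook',), ('Tablet',), ('Keyboard',), ('Pen',)]
Query 2 returns: [('Pen',), ('Keyboard',), ('Tablet',), ('Notebook',), ('Stapler',)]

Reason: ASC vs DESC gives opposite ordering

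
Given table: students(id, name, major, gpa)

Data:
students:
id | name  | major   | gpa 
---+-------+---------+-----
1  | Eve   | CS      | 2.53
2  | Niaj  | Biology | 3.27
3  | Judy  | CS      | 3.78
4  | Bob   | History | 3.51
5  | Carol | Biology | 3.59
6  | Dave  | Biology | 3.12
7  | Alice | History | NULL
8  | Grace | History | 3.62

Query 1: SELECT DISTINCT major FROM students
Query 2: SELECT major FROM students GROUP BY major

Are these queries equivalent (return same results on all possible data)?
Yes, equivalent

Both queries return: [('Biology',), ('CS',), ('History',)]

Reason: Both get unique majors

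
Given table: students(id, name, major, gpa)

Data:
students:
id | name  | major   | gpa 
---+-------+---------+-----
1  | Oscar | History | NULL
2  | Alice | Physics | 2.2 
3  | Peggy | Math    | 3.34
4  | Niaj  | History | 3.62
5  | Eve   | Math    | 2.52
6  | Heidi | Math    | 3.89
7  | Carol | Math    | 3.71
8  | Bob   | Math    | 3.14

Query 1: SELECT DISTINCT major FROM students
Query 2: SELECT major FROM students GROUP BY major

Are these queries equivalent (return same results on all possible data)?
Yes, equivalent

Both queries return: [('History',), ('Math',), ('Physics',)]

Reason: Both get unique majors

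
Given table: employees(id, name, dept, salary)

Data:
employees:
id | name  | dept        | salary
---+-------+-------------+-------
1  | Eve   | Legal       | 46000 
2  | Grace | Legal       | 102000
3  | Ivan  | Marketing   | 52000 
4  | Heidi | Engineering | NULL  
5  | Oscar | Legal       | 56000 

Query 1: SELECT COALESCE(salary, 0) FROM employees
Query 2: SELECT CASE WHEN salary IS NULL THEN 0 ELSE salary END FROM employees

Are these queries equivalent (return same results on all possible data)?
Yes, equivalent

Both queries return: [(0,), (46000,), (52000,), (56000,), (102000,)]

Reason: COALESCE vs CASE for NULL handling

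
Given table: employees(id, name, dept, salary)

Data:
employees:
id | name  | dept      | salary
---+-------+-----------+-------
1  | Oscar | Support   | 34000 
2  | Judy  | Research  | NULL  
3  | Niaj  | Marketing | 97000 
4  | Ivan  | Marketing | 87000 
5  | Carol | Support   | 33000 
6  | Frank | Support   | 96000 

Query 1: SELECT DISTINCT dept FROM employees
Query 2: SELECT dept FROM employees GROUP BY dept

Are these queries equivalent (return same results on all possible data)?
Yes, equivalent

Both queries return: [('Marketing',), ('Research',), ('Support',)]

Reason: Both get unique depts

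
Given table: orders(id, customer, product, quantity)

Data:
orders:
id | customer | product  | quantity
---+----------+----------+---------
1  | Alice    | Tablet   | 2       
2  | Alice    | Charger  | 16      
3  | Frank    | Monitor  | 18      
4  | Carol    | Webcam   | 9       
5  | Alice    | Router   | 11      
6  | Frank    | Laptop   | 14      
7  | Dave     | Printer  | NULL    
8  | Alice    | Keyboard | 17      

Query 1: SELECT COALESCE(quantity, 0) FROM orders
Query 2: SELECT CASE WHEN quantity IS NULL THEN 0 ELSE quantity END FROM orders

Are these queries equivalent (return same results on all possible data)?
Yes, equivalent

Both queries return: [(0,), (2,), (9,), (11,), (14,), (16,), (17,), (18,)]

Reason: COALESCE vs CASE for NULL handling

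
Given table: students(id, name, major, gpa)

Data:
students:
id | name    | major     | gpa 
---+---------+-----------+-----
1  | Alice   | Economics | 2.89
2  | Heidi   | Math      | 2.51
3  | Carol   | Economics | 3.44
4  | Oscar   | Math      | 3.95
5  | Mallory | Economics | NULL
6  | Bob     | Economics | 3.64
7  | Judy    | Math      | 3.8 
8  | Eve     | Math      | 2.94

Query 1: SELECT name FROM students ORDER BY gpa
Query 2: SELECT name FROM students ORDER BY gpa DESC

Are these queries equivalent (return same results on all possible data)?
No, not equivalent

Query 1 returns: [('Mallory',), ('Heidi',), ('Alice',), ('Eve',), ('Carol',), ('Bob',), ('Judy',), ('Oscar',)]
Query 2 returns: [('Oscar',), ('Judy',), ('Bob',), ('Carol',), ('Eve',), ('Alice',), ('Heidi',), ('Mallory',)]

Reason: ASC vs DESC gives opposite ordering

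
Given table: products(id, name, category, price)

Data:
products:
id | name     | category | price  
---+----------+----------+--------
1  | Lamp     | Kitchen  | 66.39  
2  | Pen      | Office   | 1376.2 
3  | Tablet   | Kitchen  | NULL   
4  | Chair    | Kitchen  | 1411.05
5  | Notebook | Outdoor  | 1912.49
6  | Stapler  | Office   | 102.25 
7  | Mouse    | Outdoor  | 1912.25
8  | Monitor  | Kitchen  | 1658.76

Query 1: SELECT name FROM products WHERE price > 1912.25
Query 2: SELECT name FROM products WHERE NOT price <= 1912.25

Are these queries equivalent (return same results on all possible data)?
Yes, equivalent

Both queries return: [('Notebook',)]

Reason: Both filter price > 1912.25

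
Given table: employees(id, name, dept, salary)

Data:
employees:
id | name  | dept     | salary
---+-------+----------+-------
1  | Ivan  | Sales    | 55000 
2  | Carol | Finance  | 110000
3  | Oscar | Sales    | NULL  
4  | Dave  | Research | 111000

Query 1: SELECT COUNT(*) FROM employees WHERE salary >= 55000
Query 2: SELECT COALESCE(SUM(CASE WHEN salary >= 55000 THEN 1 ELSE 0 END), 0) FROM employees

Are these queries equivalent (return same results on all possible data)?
Yes, equivalent

Both queries return: [(3,)]

Reason: COUNT with WHERE vs conditional SUM (COALESCE handles empty-table NULL)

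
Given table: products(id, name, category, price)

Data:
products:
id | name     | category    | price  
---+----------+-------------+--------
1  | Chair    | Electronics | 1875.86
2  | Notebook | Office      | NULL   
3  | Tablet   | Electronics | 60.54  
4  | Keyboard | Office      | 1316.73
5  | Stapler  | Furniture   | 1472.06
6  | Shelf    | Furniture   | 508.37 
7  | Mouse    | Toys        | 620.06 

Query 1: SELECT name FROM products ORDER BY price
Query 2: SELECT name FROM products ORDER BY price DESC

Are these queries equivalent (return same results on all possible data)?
No, not equivalent

Query 1 returns: [('Notebook',), ('Tablet',), ('Shelf',), ('Mouse',), ('Keyboard',), ('Stapler',), ('Chair',)]
Query 2 returns: [('Chair',), ('Stapler',), ('Keyboard',), ('Mouse',), ('Shelf',), ('Tablet',), ('Notebook',)]

Reason: ASC vs DESC gives opposite ordering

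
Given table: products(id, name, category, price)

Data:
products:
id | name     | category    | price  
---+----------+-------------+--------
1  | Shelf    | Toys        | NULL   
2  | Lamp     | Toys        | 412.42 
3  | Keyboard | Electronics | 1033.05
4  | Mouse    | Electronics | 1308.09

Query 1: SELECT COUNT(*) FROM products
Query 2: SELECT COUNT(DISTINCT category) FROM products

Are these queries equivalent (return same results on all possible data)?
No, not equivalent

Query 1 returns: [(4,)]
Query 2 returns: [(2,)]

Reason: COUNT(*) counts rows, COUNT(DISTINCT category) counts unique categorys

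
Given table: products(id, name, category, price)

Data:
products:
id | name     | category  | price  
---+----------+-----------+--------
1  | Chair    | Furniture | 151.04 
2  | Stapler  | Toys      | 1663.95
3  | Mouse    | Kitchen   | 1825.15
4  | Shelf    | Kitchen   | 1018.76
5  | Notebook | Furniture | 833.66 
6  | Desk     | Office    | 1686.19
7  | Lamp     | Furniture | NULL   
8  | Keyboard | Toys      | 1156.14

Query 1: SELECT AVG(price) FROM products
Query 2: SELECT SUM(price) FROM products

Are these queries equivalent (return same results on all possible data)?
No, not equivalent

Query 1 returns: [(1190.6985714285713,)]
Query 2 returns: [(8334.89,)]

Reason: AVG vs SUM give different aggregate values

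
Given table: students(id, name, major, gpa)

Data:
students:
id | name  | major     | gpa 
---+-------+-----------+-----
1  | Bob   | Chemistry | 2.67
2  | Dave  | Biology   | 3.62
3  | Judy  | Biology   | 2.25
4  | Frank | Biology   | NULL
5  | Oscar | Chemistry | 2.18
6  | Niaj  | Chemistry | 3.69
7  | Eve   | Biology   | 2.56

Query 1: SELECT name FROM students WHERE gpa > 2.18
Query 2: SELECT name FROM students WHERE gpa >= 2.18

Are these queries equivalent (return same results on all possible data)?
No, not equivalent

Query 1 returns: [('Bob',), ('Dave',), ('Judy',), ('Niaj',), ('Eve',)]
Query 2 returns: [('Bob',), ('Dave',), ('Judy',), ('Oscar',), ('Niaj',), ('Eve',)]

Reason: > vs >= gives different results when gpa = 2.18 exists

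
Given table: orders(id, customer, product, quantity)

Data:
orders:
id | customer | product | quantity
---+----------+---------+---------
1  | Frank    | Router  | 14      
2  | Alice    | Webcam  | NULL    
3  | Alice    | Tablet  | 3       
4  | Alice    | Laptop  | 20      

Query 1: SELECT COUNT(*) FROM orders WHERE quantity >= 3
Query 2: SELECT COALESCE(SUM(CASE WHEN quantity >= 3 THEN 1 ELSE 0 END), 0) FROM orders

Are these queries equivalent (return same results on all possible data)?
Yes, equivalent

Both queries return: [(3,)]

Reason: COUNT with WHERE vs conditional SUM (COALESCE handles empty-table NULL)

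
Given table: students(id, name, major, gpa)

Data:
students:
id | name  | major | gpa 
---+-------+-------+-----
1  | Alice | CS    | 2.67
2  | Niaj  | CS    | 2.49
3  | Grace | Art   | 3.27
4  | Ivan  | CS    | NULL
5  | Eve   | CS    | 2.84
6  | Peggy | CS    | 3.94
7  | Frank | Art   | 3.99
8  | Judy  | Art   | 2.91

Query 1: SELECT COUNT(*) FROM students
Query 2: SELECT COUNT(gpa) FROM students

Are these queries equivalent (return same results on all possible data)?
No, not equivalent

Query 1 returns: [(8,)]
Query 2 returns: [(7,)]

Reason: COUNT(*) includes NULLs, COUNT(column) excludes them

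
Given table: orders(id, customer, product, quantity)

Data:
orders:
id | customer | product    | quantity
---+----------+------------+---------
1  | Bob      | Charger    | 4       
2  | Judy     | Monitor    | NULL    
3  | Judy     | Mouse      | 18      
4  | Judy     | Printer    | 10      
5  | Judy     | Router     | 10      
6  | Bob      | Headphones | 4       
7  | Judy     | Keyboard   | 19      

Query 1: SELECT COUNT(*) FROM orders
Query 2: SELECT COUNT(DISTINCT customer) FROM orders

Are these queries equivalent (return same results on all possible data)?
No, not equivalent

Query 1 returns: [(7,)]
Query 2 returns: [(2,)]

Reason: COUNT(*) counts rows, COUNT(DISTINCT customer) counts unique customers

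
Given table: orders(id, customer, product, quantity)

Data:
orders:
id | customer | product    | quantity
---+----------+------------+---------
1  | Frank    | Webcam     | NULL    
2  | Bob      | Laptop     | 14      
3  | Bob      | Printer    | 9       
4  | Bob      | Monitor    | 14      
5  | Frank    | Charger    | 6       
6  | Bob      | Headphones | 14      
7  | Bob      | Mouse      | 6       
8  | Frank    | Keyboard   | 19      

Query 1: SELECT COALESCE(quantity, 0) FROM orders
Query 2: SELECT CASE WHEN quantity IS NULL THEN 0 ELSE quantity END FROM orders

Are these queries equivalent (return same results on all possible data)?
Yes, equivalent

Both queries return: [(0,), (6,), (6,), (9,), (14,), (14,), (14,), (19,)]

Reason: COALESCE vs CASE for NULL handling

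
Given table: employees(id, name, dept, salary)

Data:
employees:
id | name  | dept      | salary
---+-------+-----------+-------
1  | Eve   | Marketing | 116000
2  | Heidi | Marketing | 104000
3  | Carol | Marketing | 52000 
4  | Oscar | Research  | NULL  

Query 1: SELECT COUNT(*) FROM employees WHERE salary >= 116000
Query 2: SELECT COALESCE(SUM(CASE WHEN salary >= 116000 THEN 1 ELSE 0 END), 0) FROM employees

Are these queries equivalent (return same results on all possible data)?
Yes, equivalent

Both queries return: [(1,)]

Reason: COUNT with WHERE vs conditional SUM (COALESCE handles empty-table NULL)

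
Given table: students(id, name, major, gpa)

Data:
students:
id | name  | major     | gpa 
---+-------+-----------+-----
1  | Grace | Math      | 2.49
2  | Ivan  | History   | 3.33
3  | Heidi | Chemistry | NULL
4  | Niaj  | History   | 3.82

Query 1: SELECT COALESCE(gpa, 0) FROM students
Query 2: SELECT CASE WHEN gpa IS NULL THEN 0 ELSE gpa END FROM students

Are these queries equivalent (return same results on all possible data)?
Yes, equivalent

Both queries return: [(0,), (2.49,), (3.33,), (3.82,)]

Reason: COALESCE vs CASE for NULL handling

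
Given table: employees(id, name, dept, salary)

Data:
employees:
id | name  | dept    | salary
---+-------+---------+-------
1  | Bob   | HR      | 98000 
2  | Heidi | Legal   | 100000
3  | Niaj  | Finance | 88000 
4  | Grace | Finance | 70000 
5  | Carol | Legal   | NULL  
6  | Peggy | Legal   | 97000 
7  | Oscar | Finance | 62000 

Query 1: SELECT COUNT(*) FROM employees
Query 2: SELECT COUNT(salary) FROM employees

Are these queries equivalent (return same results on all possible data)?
No, not equivalent

Query 1 returns: [(7,)]
Query 2 returns: [(6,)]

Reason: COUNT(*) includes NULLs, COUNT(column) excludes them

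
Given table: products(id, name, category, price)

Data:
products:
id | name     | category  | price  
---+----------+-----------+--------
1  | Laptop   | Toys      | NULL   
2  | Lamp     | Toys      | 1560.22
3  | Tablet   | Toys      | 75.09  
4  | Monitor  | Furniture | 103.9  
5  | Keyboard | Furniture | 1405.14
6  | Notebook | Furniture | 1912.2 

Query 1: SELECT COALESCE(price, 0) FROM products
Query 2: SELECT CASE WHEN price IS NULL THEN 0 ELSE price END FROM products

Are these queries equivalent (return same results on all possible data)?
Yes, equivalent

Both queries return: [(0,), (75.09,), (103.9,), (1405.14,), (1560.22,), (1912.2,)]

Reason: COALESCE vs CASE for NULL handling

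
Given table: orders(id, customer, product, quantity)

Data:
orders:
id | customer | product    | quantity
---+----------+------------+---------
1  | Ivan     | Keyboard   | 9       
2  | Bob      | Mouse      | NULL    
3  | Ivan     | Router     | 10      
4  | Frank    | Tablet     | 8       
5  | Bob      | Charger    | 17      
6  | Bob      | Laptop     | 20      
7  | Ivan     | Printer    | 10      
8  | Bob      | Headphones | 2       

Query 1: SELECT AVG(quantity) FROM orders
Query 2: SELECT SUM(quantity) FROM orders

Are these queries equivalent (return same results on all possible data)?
No, not equivalent

Query 1 returns: [(10.857142857142858,)]
Query 2 returns: [(76,)]

Reason: AVG vs SUM give different aggregate values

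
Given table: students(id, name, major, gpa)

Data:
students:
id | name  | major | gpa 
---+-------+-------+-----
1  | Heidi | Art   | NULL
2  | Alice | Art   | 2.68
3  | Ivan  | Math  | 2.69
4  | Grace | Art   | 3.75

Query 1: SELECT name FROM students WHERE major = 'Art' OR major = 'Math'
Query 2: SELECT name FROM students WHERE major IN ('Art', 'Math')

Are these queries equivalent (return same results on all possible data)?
Yes, equivalent

Both queries return: [('Alice',), ('Grace',), ('Heidi',), ('Ivan',)]

Reason: OR vs IN are equivalent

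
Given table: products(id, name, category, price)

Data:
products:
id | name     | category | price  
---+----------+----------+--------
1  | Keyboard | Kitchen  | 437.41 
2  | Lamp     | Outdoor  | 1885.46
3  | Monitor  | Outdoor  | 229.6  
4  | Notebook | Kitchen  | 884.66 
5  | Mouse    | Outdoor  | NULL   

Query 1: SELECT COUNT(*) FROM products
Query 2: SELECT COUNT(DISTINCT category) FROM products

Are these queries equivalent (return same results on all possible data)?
No, not equivalent

Query 1 returns: [(5,)]
Query 2 returns: [(2,)]

Reason: COUNT(*) counts rows, COUNT(DISTINCT category) counts unique categorys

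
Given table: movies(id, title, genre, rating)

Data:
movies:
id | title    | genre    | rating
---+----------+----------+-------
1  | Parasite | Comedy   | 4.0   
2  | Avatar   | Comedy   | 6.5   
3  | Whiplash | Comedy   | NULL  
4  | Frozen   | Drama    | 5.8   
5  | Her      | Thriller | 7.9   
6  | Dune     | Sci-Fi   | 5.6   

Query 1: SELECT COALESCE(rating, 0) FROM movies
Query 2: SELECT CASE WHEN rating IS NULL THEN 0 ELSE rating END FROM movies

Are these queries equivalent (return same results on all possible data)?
Yes, equivalent

Both queries return: [(0,), (4.0,), (5.6,), (5.8,), (6.5,), (7.9,)]

Reason: COALESCE vs CASE for NULL handling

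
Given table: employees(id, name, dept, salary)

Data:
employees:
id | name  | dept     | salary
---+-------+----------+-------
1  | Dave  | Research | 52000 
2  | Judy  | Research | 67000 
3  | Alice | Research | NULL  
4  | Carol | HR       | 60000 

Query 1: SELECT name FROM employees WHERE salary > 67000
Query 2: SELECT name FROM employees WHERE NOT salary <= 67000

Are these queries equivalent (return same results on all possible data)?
Yes, equivalent

Both queries return: []

Reason: Both filter salary > 67000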